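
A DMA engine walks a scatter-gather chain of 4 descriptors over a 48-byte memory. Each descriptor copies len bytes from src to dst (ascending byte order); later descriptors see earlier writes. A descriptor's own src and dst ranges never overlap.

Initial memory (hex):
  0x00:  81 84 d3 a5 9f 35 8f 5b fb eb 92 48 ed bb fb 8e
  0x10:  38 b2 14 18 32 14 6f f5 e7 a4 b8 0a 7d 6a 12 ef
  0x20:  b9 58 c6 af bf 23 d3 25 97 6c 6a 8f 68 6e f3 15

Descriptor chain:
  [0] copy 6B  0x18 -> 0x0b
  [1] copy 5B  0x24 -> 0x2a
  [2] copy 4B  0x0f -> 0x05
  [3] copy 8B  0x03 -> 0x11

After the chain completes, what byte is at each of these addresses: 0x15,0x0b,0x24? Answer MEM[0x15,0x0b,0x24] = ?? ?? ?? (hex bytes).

MEM[0x15,0x0b,0x24] = b2 e7 bf

  after D0: wrote 6B at 0x0b = e7a4b80a7d6a
  after D1: wrote 5B at 0x2a = bf23d32597
  after D2: wrote 4B at 0x05 = 7d6ab214
  after D3: wrote 8B at 0x11 = a59f7d6ab214eb92
query mem[0x15]=0xb2, mem[0x0b]=0xe7, mem[0x24]=0xbf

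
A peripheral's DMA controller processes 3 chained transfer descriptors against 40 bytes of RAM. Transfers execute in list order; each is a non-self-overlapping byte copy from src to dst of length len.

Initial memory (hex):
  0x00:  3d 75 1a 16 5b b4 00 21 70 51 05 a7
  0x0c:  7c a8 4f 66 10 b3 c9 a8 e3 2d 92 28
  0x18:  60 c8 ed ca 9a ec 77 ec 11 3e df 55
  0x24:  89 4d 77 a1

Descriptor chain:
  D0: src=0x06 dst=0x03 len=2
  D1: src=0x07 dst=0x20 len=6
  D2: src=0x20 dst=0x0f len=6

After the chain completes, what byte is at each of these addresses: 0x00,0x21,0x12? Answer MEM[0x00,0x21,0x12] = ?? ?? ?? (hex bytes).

#0 dst[0x03+2] := {0x00,0x21}
#1 dst[0x20+6] := {0x21,0x70,0x51,0x05,0xa7,0x7c}
#2 dst[0x0f+6] := {0x21,0x70,0x51,0x05,0xa7,0x7c}
query mem[0x00]=0x3d, mem[0x21]=0x70, mem[0x12]=0x05

MEM[0x00,0x21,0x12] = 3d 70 05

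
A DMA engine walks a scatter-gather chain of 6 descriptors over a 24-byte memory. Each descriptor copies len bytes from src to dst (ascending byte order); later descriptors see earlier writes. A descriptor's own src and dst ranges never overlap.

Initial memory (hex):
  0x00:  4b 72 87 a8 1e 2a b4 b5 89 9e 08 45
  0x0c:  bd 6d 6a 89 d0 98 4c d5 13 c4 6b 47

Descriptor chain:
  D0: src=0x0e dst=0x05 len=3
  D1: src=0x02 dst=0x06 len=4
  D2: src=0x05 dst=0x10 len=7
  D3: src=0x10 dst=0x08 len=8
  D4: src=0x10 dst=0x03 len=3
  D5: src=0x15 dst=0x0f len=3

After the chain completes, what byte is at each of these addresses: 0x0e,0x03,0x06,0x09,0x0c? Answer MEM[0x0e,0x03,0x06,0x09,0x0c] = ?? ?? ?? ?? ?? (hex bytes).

MEM[0x0e,0x03,0x06,0x09,0x0c] = 45 6a 87 87 6a

D0: mem[0x05..0x07] <- [6a 89 d0]
D1: mem[0x06..0x09] <- [87 a8 1e 6a]
D2: mem[0x10..0x16] <- [6a 87 a8 1e 6a 08 45]
D3: mem[0x08..0x0f] <- [6a 87 a8 1e 6a 08 45 47]
D4: mem[0x03..0x05] <- [6a 87 a8]
D5: mem[0x0f..0x11] <- [08 45 47]
query mem[0x0e]=0x45, mem[0x03]=0x6a, mem[0x06]=0x87, mem[0x09]=0x87, mem[0x0c]=0x6a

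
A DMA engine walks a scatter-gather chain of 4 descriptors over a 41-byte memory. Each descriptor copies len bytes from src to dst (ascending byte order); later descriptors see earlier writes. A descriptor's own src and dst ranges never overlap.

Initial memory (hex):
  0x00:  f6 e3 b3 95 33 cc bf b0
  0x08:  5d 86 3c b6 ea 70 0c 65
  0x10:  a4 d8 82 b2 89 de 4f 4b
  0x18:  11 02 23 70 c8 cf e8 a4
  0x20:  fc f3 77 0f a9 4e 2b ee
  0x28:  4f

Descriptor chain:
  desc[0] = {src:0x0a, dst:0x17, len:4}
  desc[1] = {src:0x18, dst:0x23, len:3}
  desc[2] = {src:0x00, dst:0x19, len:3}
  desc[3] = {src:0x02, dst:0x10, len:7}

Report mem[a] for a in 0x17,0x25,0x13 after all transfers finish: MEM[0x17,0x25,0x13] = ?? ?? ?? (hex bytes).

MEM[0x17,0x25,0x13] = 3c 70 cc

  after D0: wrote 4B at 0x17 = 3cb6ea70
  after D1: wrote 3B at 0x23 = b6ea70
  after D2: wrote 3B at 0x19 = f6e3b3
  after D3: wrote 7B at 0x10 = b39533ccbfb05d
query mem[0x17]=0x3c, mem[0x25]=0x70, mem[0x13]=0xcc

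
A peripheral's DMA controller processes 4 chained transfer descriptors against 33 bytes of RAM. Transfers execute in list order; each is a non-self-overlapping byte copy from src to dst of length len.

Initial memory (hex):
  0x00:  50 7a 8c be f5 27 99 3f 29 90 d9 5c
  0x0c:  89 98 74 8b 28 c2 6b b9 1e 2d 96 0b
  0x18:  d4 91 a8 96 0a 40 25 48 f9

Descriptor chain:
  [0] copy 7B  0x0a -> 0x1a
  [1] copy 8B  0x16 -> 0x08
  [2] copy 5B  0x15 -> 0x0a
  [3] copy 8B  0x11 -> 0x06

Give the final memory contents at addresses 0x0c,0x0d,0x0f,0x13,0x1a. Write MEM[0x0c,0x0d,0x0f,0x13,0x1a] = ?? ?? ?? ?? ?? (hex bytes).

MEM[0x0c,0x0d,0x0f,0x13,0x1a] = 0b d4 98 b9 d9

[0] 0x0a->0x1a len=7 : d9 5c 89 98 74 8b 28
[1] 0x16->0x08 len=8 : 96 0b d4 91 d9 5c 89 98
[2] 0x15->0x0a len=5 : 2d 96 0b d4 91
[3] 0x11->0x06 len=8 : c2 6b b9 1e 2d 96 0b d4
query mem[0x0c]=0x0b, mem[0x0d]=0xd4, mem[0x0f]=0x98, mem[0x13]=0xb9, mem[0x1a]=0xd9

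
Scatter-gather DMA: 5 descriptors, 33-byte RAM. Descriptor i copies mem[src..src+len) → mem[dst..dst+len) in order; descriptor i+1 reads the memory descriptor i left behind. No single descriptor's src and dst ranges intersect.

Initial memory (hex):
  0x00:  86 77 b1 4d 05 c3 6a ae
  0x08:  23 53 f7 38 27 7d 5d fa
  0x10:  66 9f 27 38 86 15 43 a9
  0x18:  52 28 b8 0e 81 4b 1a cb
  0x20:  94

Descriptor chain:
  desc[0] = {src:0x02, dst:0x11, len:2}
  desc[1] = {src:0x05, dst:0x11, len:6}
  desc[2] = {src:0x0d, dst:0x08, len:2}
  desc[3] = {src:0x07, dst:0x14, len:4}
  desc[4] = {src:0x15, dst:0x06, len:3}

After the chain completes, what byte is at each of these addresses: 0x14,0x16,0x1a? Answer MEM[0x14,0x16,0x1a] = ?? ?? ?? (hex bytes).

  after D0: wrote 2B at 0x11 = b14d
  after D1: wrote 6B at 0x11 = c36aae2353f7
  after D2: wrote 2B at 0x08 = 7d5d
  after D3: wrote 4B at 0x14 = ae7d5df7
  after D4: wrote 3B at 0x06 = 7d5df7
query mem[0x14]=0xae, mem[0x16]=0x5d, mem[0x1a]=0xb8

MEM[0x14,0x16,0x1a] = ae 5d b8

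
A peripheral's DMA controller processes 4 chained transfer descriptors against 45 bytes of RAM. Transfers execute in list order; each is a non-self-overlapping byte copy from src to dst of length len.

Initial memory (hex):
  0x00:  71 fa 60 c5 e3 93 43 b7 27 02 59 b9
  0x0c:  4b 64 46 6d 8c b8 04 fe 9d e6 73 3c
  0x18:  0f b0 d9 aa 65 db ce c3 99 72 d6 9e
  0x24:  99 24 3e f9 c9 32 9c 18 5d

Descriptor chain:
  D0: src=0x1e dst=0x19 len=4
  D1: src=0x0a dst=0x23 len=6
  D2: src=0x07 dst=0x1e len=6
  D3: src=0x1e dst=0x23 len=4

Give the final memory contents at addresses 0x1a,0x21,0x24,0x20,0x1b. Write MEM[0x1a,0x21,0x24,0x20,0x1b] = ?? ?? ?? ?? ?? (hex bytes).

MEM[0x1a,0x21,0x24,0x20,0x1b] = c3 59 27 02 99

[0] 0x1e->0x19 len=4 : ce c3 99 72
[1] 0x0a->0x23 len=6 : 59 b9 4b 64 46 6d
[2] 0x07->0x1e len=6 : b7 27 02 59 b9 4b
[3] 0x1e->0x23 len=4 : b7 27 02 59
query mem[0x1a]=0xc3, mem[0x21]=0x59, mem[0x24]=0x27, mem[0x20]=0x02, mem[0x1b]=0x99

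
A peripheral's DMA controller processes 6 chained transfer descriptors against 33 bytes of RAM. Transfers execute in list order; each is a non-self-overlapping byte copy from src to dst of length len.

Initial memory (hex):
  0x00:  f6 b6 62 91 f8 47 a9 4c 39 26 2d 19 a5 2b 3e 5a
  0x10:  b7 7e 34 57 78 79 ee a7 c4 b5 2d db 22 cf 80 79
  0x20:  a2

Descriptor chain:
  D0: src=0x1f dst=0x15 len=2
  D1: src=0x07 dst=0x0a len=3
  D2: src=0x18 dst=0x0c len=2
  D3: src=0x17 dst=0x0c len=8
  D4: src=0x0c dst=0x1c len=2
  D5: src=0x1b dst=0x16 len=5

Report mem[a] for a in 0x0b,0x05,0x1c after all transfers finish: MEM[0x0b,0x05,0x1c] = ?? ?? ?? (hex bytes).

D0: mem[0x15..0x16] <- [79 a2]
D1: mem[0x0a..0x0c] <- [4c 39 26]
D2: mem[0x0c..0x0d] <- [c4 b5]
D3: mem[0x0c..0x13] <- [a7 c4 b5 2d db 22 cf 80]
D4: mem[0x1c..0x1d] <- [a7 c4]
D5: mem[0x16..0x1a] <- [db a7 c4 80 79]
query mem[0x0b]=0x39, mem[0x05]=0x47, mem[0x1c]=0xa7

MEM[0x0b,0x05,0x1c] = 39 47 a7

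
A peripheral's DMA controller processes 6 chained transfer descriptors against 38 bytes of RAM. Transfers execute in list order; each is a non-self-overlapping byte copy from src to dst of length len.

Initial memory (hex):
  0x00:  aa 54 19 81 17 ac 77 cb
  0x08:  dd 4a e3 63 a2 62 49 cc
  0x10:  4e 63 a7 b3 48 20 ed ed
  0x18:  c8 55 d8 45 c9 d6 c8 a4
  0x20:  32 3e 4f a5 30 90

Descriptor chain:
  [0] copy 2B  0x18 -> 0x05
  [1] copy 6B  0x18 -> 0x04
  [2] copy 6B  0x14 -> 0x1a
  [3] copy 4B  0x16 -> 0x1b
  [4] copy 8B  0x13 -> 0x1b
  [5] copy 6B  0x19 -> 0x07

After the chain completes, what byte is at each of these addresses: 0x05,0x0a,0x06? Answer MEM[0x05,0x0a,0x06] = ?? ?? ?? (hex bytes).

[0] 0x18->0x05 len=2 : c8 55
[1] 0x18->0x04 len=6 : c8 55 d8 45 c9 d6
[2] 0x14->0x1a len=6 : 48 20 ed ed c8 55
[3] 0x16->0x1b len=4 : ed ed c8 55
[4] 0x13->0x1b len=8 : b3 48 20 ed ed c8 55 48
[5] 0x19->0x07 len=6 : 55 48 b3 48 20 ed
query mem[0x05]=0x55, mem[0x0a]=0x48, mem[0x06]=0xd8

MEM[0x05,0x0a,0x06] = 55 48 d8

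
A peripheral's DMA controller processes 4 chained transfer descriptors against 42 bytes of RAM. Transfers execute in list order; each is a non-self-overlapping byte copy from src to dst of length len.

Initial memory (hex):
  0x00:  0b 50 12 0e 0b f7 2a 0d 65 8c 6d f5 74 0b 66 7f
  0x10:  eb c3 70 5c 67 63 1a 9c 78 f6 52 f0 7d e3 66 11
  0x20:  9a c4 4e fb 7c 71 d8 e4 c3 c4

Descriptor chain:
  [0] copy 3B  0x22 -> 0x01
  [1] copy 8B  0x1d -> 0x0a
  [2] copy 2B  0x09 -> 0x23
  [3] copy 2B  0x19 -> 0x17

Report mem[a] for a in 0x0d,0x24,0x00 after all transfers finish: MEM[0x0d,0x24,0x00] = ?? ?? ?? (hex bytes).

MEM[0x0d,0x24,0x00] = 9a e3 0b

  after D0: wrote 3B at 0x01 = 4efb7c
  after D1: wrote 8B at 0x0a = e366119ac44efb7c
  after D2: wrote 2B at 0x23 = 8ce3
  after D3: wrote 2B at 0x17 = f652
query mem[0x0d]=0x9a, mem[0x24]=0xe3, mem[0x00]=0x0b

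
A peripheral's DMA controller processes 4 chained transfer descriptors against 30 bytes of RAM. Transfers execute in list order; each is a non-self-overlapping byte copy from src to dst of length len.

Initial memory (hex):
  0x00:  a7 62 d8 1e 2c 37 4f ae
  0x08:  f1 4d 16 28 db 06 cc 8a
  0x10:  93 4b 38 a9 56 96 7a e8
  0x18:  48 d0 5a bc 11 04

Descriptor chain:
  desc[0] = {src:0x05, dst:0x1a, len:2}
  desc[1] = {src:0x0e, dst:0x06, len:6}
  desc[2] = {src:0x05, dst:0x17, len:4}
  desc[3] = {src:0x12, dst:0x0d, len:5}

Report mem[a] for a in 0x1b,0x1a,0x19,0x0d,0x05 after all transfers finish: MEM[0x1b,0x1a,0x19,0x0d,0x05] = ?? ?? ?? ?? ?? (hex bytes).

MEM[0x1b,0x1a,0x19,0x0d,0x05] = 4f 93 8a 38 37

#0 dst[0x1a+2] := {0x37,0x4f}
#1 dst[0x06+6] := {0xcc,0x8a,0x93,0x4b,0x38,0xa9}
#2 dst[0x17+4] := {0x37,0xcc,0x8a,0x93}
#3 dst[0x0d+5] := {0x38,0xa9,0x56,0x96,0x7a}
query mem[0x1b]=0x4f, mem[0x1a]=0x93, mem[0x19]=0x8a, mem[0x0d]=0x38, mem[0x05]=0x37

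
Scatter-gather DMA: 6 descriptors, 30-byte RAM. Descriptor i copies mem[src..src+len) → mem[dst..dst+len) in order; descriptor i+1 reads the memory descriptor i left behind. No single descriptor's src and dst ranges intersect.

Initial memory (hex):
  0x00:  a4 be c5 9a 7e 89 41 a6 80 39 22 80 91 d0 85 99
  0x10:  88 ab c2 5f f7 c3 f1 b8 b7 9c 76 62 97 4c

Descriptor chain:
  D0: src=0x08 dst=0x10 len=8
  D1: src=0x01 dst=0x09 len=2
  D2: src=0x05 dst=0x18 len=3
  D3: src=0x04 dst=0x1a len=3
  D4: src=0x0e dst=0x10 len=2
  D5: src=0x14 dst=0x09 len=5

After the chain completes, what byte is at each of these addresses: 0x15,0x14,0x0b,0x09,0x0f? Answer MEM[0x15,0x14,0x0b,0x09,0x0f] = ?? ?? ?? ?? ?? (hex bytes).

MEM[0x15,0x14,0x0b,0x09,0x0f] = d0 91 85 91 99

#0 dst[0x10+8] := {0x80,0x39,0x22,0x80,0x91,0xd0,0x85,0x99}
#1 dst[0x09+2] := {0xbe,0xc5}
#2 dst[0x18+3] := {0x89,0x41,0xa6}
#3 dst[0x1a+3] := {0x7e,0x89,0x41}
#4 dst[0x10+2] := {0x85,0x99}
#5 dst[0x09+5] := {0x91,0xd0,0x85,0x99,0x89}
query mem[0x15]=0xd0, mem[0x14]=0x91, mem[0x0b]=0x85, mem[0x09]=0x91, mem[0x0f]=0x99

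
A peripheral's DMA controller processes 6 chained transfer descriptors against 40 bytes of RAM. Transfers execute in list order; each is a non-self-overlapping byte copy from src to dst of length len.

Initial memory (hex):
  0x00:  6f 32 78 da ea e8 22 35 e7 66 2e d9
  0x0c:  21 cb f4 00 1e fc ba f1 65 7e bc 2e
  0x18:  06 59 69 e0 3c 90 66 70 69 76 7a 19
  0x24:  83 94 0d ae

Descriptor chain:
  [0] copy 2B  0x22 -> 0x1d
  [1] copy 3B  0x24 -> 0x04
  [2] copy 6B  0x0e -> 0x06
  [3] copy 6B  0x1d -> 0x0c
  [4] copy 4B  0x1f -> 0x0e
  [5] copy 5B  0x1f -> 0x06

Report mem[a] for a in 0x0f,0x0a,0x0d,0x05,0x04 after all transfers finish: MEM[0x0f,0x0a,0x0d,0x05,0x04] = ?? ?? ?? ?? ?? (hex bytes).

MEM[0x0f,0x0a,0x0d,0x05,0x04] = 69 19 19 94 83

  after D0: wrote 2B at 0x1d = 7a19
  after D1: wrote 3B at 0x04 = 83940d
  after D2: wrote 6B at 0x06 = f4001efcbaf1
  after D3: wrote 6B at 0x0c = 7a197069767a
  after D4: wrote 4B at 0x0e = 7069767a
  after D5: wrote 5B at 0x06 = 7069767a19
query mem[0x0f]=0x69, mem[0x0a]=0x19, mem[0x0d]=0x19, mem[0x05]=0x94, mem[0x04]=0x83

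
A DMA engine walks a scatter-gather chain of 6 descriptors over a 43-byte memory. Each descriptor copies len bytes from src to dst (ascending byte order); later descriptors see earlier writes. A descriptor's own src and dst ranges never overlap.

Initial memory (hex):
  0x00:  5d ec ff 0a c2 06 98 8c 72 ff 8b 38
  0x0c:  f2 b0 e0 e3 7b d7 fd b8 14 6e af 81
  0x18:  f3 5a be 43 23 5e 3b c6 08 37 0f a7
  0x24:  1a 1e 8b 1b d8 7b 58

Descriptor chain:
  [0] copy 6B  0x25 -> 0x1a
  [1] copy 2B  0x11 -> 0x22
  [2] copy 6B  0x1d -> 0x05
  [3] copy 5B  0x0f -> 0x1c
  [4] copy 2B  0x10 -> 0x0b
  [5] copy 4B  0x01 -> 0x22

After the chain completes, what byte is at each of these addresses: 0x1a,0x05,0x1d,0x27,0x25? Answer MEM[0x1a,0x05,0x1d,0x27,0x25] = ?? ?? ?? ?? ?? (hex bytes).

D0: mem[0x1a..0x1f] <- [1e 8b 1b d8 7b 58]
D1: mem[0x22..0x23] <- [d7 fd]
D2: mem[0x05..0x0a] <- [d8 7b 58 08 37 d7]
D3: mem[0x1c..0x20] <- [e3 7b d7 fd b8]
D4: mem[0x0b..0x0c] <- [7b d7]
D5: mem[0x22..0x25] <- [ec ff 0a c2]
query mem[0x1a]=0x1e, mem[0x05]=0xd8, mem[0x1d]=0x7b, mem[0x27]=0x1b, mem[0x25]=0xc2

MEM[0x1a,0x05,0x1d,0x27,0x25] = 1e d8 7b 1b c2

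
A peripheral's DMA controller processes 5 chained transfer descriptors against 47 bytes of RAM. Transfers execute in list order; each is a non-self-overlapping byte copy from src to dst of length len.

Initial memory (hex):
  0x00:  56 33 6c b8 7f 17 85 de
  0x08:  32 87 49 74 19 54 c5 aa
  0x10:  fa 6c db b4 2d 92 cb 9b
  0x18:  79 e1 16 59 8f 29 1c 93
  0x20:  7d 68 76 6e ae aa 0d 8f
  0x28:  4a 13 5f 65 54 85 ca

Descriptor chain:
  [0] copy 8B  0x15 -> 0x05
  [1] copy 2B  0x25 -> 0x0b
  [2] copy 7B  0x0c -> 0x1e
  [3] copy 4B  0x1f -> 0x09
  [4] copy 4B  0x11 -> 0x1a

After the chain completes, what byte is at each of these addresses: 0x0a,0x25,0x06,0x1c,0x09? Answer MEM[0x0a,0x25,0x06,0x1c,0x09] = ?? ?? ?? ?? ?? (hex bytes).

MEM[0x0a,0x25,0x06,0x1c,0x09] = c5 aa cb b4 54

#0 dst[0x05+8] := {0x92,0xcb,0x9b,0x79,0xe1,0x16,0x59,0x8f}
#1 dst[0x0b+2] := {0xaa,0x0d}
#2 dst[0x1e+7] := {0x0d,0x54,0xc5,0xaa,0xfa,0x6c,0xdb}
#3 dst[0x09+4] := {0x54,0xc5,0xaa,0xfa}
#4 dst[0x1a+4] := {0x6c,0xdb,0xb4,0x2d}
query mem[0x0a]=0xc5, mem[0x25]=0xaa, mem[0x06]=0xcb, mem[0x1c]=0xb4, mem[0x09]=0x54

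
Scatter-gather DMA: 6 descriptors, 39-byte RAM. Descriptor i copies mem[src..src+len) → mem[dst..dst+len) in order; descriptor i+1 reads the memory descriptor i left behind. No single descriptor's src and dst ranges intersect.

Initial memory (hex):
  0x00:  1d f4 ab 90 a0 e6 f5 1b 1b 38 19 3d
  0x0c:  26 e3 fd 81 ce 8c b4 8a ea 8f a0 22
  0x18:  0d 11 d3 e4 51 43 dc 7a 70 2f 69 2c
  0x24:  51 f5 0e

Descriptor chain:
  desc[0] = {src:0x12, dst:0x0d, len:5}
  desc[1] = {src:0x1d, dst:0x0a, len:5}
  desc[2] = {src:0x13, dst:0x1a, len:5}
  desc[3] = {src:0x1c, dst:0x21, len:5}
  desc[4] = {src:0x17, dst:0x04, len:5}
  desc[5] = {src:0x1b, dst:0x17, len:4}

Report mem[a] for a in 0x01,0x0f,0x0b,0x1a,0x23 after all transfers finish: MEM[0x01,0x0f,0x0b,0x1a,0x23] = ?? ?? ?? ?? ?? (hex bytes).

MEM[0x01,0x0f,0x0b,0x1a,0x23] = f4 ea dc 22 22

D0: mem[0x0d..0x11] <- [b4 8a ea 8f a0]
D1: mem[0x0a..0x0e] <- [43 dc 7a 70 2f]
D2: mem[0x1a..0x1e] <- [8a ea 8f a0 22]
D3: mem[0x21..0x25] <- [8f a0 22 7a 70]
D4: mem[0x04..0x08] <- [22 0d 11 8a ea]
D5: mem[0x17..0x1a] <- [ea 8f a0 22]
query mem[0x01]=0xf4, mem[0x0f]=0xea, mem[0x0b]=0xdc, mem[0x1a]=0x22, mem[0x23]=0x22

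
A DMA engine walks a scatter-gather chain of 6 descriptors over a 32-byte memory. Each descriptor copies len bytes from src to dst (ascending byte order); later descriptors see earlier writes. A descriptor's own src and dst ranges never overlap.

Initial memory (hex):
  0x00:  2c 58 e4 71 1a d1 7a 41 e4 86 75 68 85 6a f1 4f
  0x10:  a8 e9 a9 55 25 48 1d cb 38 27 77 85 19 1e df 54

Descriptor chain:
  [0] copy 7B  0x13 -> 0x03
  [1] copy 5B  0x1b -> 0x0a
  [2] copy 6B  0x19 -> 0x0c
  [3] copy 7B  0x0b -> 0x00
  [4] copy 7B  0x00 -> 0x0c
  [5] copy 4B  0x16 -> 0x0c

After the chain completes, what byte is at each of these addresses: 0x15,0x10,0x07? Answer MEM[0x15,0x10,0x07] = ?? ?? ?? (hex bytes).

MEM[0x15,0x10,0x07] = 48 19 cb

[0] 0x13->0x03 len=7 : 55 25 48 1d cb 38 27
[1] 0x1b->0x0a len=5 : 85 19 1e df 54
[2] 0x19->0x0c len=6 : 27 77 85 19 1e df
[3] 0x0b->0x00 len=7 : 19 27 77 85 19 1e df
[4] 0x00->0x0c len=7 : 19 27 77 85 19 1e df
[5] 0x16->0x0c len=4 : 1d cb 38 27
query mem[0x15]=0x48, mem[0x10]=0x19, mem[0x07]=0xcb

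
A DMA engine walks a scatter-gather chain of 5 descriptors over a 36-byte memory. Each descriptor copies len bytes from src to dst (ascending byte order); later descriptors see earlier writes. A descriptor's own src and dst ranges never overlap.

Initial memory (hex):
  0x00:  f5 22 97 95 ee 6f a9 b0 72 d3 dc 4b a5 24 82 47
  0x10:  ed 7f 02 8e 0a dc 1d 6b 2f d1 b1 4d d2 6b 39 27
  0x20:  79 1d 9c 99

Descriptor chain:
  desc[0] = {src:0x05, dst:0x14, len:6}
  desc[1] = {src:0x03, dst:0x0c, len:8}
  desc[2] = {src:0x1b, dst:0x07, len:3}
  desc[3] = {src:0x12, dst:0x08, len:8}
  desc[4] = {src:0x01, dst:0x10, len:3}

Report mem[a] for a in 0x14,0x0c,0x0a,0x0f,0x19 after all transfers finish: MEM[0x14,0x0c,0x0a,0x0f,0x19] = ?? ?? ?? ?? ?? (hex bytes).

#0 dst[0x14+6] := {0x6f,0xa9,0xb0,0x72,0xd3,0xdc}
#1 dst[0x0c+8] := {0x95,0xee,0x6f,0xa9,0xb0,0x72,0xd3,0xdc}
#2 dst[0x07+3] := {0x4d,0xd2,0x6b}
#3 dst[0x08+8] := {0xd3,0xdc,0x6f,0xa9,0xb0,0x72,0xd3,0xdc}
#4 dst[0x10+3] := {0x22,0x97,0x95}
query mem[0x14]=0x6f, mem[0x0c]=0xb0, mem[0x0a]=0x6f, mem[0x0f]=0xdc, mem[0x19]=0xdc

MEM[0x14,0x0c,0x0a,0x0f,0x19] = 6f b0 6f dc dc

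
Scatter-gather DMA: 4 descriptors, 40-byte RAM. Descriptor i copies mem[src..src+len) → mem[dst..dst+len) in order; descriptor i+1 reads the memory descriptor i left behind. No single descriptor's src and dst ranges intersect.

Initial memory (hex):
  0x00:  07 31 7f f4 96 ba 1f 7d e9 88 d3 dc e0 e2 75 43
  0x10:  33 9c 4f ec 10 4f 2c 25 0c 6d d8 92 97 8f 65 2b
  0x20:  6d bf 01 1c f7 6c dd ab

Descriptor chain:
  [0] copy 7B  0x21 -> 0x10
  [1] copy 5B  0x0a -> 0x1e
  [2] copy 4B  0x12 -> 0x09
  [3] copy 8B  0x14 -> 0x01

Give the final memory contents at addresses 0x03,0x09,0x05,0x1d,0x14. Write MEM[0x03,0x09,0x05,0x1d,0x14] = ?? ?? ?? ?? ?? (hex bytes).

D0: mem[0x10..0x16] <- [bf 01 1c f7 6c dd ab]
D1: mem[0x1e..0x22] <- [d3 dc e0 e2 75]
D2: mem[0x09..0x0c] <- [1c f7 6c dd]
D3: mem[0x01..0x08] <- [6c dd ab 25 0c 6d d8 92]
query mem[0x03]=0xab, mem[0x09]=0x1c, mem[0x05]=0x0c, mem[0x1d]=0x8f, mem[0x14]=0x6c

MEM[0x03,0x09,0x05,0x1d,0x14] = ab 1c 0c 8f 6c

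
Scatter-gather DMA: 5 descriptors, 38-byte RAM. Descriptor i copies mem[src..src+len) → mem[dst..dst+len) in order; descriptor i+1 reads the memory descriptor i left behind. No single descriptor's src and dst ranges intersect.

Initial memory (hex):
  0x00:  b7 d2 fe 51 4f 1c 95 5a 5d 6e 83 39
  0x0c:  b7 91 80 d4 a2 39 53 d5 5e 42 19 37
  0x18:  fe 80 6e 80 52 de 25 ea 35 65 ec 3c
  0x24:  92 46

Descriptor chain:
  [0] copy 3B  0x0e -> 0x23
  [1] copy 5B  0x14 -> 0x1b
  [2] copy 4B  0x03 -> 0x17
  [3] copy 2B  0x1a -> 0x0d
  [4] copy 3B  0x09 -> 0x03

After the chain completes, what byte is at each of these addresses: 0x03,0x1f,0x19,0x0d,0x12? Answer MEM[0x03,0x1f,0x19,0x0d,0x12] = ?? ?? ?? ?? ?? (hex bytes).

  after D0: wrote 3B at 0x23 = 80d4a2
  after D1: wrote 5B at 0x1b = 5e421937fe
  after D2: wrote 4B at 0x17 = 514f1c95
  after D3: wrote 2B at 0x0d = 955e
  after D4: wrote 3B at 0x03 = 6e8339
query mem[0x03]=0x6e, mem[0x1f]=0xfe, mem[0x19]=0x1c, mem[0x0d]=0x95, mem[0x12]=0x53

MEM[0x03,0x1f,0x19,0x0d,0x12] = 6e fe 1c 95 53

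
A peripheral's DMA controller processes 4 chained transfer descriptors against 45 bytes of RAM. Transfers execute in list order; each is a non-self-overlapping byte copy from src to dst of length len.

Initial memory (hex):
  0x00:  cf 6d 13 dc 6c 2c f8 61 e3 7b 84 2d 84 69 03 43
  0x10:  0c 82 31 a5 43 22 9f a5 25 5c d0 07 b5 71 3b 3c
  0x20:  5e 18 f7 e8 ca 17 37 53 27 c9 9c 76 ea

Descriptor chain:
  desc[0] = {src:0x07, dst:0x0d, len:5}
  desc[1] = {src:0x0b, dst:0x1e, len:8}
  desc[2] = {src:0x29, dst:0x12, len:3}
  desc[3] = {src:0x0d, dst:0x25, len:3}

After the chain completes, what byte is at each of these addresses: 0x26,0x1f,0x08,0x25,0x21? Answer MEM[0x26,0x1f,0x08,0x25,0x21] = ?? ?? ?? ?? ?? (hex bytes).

D0: mem[0x0d..0x11] <- [61 e3 7b 84 2d]
D1: mem[0x1e..0x25] <- [2d 84 61 e3 7b 84 2d 31]
D2: mem[0x12..0x14] <- [c9 9c 76]
D3: mem[0x25..0x27] <- [61 e3 7b]
query mem[0x26]=0xe3, mem[0x1f]=0x84, mem[0x08]=0xe3, mem[0x25]=0x61, mem[0x21]=0xe3

MEM[0x26,0x1f,0x08,0x25,0x21] = e3 84 e3 61 e3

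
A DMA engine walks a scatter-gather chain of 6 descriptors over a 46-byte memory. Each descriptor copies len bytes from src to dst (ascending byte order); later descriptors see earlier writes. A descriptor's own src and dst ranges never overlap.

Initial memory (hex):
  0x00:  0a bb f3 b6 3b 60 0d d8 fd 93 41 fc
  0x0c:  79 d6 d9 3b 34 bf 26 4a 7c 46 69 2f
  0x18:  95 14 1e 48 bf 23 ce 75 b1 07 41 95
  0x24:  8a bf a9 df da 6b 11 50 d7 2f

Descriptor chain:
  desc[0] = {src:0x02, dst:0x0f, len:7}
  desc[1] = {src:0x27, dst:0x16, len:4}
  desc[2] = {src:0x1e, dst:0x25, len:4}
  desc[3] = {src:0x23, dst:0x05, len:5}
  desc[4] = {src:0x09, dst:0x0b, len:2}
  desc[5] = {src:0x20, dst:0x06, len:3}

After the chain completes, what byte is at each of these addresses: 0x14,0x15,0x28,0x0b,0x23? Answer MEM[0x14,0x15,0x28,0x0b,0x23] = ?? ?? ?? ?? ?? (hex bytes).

#0 dst[0x0f+7] := {0xf3,0xb6,0x3b,0x60,0x0d,0xd8,0xfd}
#1 dst[0x16+4] := {0xdf,0xda,0x6b,0x11}
#2 dst[0x25+4] := {0xce,0x75,0xb1,0x07}
#3 dst[0x05+5] := {0x95,0x8a,0xce,0x75,0xb1}
#4 dst[0x0b+2] := {0xb1,0x41}
#5 dst[0x06+3] := {0xb1,0x07,0x41}
query mem[0x14]=0xd8, mem[0x15]=0xfd, mem[0x28]=0x07, mem[0x0b]=0xb1, mem[0x23]=0x95

MEM[0x14,0x15,0x28,0x0b,0x23] = d8 fd 07 b1 95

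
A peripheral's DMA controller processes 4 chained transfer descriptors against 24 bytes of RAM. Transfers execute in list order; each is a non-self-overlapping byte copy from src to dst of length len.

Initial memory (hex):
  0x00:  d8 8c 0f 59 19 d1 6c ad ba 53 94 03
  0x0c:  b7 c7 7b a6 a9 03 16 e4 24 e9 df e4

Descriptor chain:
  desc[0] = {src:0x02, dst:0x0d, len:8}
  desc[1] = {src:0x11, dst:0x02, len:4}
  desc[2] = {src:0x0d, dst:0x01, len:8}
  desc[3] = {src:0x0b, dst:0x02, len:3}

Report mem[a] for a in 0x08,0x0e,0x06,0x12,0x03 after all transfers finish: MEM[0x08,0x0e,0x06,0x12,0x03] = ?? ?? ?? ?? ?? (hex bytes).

MEM[0x08,0x0e,0x06,0x12,0x03] = 53 59 ad ad b7

#0 dst[0x0d+8] := {0x0f,0x59,0x19,0xd1,0x6c,0xad,0xba,0x53}
#1 dst[0x02+4] := {0x6c,0xad,0xba,0x53}
#2 dst[0x01+8] := {0x0f,0x59,0x19,0xd1,0x6c,0xad,0xba,0x53}
#3 dst[0x02+3] := {0x03,0xb7,0x0f}
query mem[0x08]=0x53, mem[0x0e]=0x59, mem[0x06]=0xad, mem[0x12]=0xad, mem[0x03]=0xb7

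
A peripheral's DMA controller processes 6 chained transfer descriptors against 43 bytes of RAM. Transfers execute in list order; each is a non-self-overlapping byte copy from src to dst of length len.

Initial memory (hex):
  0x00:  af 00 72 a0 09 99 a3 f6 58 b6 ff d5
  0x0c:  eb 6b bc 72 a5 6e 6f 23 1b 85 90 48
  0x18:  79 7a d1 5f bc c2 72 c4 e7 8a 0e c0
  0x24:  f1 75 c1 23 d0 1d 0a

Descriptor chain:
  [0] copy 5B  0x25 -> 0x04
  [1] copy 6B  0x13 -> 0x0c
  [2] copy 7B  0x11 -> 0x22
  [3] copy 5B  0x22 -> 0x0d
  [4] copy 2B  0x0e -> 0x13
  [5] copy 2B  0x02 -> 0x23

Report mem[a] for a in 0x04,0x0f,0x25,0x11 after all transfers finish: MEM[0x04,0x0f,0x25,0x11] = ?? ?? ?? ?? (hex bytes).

#0 dst[0x04+5] := {0x75,0xc1,0x23,0xd0,0x1d}
#1 dst[0x0c+6] := {0x23,0x1b,0x85,0x90,0x48,0x79}
#2 dst[0x22+7] := {0x79,0x6f,0x23,0x1b,0x85,0x90,0x48}
#3 dst[0x0d+5] := {0x79,0x6f,0x23,0x1b,0x85}
#4 dst[0x13+2] := {0x6f,0x23}
#5 dst[0x23+2] := {0x72,0xa0}
query mem[0x04]=0x75, mem[0x0f]=0x23, mem[0x25]=0x1b, mem[0x11]=0x85

MEM[0x04,0x0f,0x25,0x11] = 75 23 1b 85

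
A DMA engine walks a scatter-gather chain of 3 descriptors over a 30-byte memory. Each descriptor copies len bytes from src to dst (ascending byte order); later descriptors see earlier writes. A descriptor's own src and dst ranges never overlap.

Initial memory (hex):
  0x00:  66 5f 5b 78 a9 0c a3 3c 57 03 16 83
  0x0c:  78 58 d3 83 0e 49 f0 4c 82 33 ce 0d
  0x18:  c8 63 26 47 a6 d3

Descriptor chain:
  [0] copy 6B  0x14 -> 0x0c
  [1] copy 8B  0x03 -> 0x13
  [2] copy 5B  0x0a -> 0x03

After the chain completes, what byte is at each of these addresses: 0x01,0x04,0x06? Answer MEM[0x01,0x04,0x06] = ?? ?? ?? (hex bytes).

#0 dst[0x0c+6] := {0x82,0x33,0xce,0x0d,0xc8,0x63}
#1 dst[0x13+8] := {0x78,0xa9,0x0c,0xa3,0x3c,0x57,0x03,0x16}
#2 dst[0x03+5] := {0x16,0x83,0x82,0x33,0xce}
query mem[0x01]=0x5f, mem[0x04]=0x83, mem[0x06]=0x33

MEM[0x01,0x04,0x06] = 5f 83 33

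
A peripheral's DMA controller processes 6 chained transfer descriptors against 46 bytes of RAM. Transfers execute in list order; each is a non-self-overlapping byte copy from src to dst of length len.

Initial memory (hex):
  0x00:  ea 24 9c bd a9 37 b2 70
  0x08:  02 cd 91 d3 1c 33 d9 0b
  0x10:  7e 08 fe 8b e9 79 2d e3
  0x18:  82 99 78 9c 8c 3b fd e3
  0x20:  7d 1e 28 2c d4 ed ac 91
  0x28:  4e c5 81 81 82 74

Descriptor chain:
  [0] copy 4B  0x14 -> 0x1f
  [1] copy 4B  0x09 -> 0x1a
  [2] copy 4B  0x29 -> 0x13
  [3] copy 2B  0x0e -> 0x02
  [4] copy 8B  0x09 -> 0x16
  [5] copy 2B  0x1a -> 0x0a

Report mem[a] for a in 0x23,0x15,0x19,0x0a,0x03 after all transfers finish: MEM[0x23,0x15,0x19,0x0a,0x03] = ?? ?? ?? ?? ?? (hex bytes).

  after D0: wrote 4B at 0x1f = e9792de3
  after D1: wrote 4B at 0x1a = cd91d31c
  after D2: wrote 4B at 0x13 = c5818182
  after D3: wrote 2B at 0x02 = d90b
  after D4: wrote 8B at 0x16 = cd91d31c33d90b7e
  after D5: wrote 2B at 0x0a = 33d9
query mem[0x23]=0x2c, mem[0x15]=0x81, mem[0x19]=0x1c, mem[0x0a]=0x33, mem[0x03]=0x0b

MEM[0x23,0x15,0x19,0x0a,0x03] = 2c 81 1c 33 0b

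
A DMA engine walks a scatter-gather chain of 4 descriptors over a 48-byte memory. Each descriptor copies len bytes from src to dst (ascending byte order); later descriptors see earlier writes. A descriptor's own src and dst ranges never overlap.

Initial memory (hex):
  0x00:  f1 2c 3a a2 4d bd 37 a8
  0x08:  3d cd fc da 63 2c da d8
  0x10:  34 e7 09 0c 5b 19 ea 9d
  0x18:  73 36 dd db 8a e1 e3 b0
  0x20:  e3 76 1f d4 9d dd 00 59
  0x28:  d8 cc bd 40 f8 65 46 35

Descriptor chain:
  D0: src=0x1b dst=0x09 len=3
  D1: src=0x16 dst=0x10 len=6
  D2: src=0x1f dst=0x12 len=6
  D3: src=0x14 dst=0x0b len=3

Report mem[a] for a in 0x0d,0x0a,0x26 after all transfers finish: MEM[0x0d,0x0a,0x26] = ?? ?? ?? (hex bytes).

MEM[0x0d,0x0a,0x26] = d4 8a 00

[0] 0x1b->0x09 len=3 : db 8a e1
[1] 0x16->0x10 len=6 : ea 9d 73 36 dd db
[2] 0x1f->0x12 len=6 : b0 e3 76 1f d4 9d
[3] 0x14->0x0b len=3 : 76 1f d4
query mem[0x0d]=0xd4, mem[0x0a]=0x8a, mem[0x26]=0x00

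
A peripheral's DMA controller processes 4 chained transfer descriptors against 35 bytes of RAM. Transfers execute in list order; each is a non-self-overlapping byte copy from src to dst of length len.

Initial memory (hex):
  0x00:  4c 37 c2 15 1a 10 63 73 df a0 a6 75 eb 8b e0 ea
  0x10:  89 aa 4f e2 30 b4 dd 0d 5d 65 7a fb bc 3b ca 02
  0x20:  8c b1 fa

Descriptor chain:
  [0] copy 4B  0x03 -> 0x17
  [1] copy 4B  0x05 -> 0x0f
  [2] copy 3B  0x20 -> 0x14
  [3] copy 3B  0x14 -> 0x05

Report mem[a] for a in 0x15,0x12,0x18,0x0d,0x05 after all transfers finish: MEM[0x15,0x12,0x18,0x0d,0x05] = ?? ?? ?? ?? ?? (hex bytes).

  after D0: wrote 4B at 0x17 = 151a1063
  after D1: wrote 4B at 0x0f = 106373df
  after D2: wrote 3B at 0x14 = 8cb1fa
  after D3: wrote 3B at 0x05 = 8cb1fa
query mem[0x15]=0xb1, mem[0x12]=0xdf, mem[0x18]=0x1a, mem[0x0d]=0x8b, mem[0x05]=0x8c

MEM[0x15,0x12,0x18,0x0d,0x05] = b1 df 1a 8b 8c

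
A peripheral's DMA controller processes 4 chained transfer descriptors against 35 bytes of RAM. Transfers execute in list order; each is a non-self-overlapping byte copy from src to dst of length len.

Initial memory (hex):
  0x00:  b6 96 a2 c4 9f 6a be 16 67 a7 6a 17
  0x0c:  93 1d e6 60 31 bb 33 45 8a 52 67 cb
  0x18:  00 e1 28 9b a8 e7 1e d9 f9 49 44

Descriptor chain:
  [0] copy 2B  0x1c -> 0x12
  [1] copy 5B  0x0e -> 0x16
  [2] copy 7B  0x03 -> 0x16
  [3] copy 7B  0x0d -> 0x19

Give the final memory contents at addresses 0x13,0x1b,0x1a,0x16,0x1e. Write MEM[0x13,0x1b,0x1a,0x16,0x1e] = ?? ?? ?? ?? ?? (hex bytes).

MEM[0x13,0x1b,0x1a,0x16,0x1e] = e7 60 e6 c4 a8

[0] 0x1c->0x12 len=2 : a8 e7
[1] 0x0e->0x16 len=5 : e6 60 31 bb a8
[2] 0x03->0x16 len=7 : c4 9f 6a be 16 67 a7
[3] 0x0d->0x19 len=7 : 1d e6 60 31 bb a8 e7
query mem[0x13]=0xe7, mem[0x1b]=0x60, mem[0x1a]=0xe6, mem[0x16]=0xc4, mem[0x1e]=0xa8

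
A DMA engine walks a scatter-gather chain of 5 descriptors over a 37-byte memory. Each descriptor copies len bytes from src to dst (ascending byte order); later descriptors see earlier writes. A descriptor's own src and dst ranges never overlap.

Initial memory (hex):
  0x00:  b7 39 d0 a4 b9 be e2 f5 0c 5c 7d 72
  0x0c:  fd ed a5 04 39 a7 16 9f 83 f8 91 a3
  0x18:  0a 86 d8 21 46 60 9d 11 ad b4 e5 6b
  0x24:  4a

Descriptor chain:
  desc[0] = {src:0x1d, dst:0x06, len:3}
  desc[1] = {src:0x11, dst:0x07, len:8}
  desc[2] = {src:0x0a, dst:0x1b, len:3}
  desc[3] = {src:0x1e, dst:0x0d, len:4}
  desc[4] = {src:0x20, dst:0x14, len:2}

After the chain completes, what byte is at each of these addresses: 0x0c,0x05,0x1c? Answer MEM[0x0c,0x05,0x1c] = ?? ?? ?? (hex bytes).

MEM[0x0c,0x05,0x1c] = 91 be f8

[0] 0x1d->0x06 len=3 : 60 9d 11
[1] 0x11->0x07 len=8 : a7 16 9f 83 f8 91 a3 0a
[2] 0x0a->0x1b len=3 : 83 f8 91
[3] 0x1e->0x0d len=4 : 9d 11 ad b4
[4] 0x20->0x14 len=2 : ad b4
query mem[0x0c]=0x91, mem[0x05]=0xbe, mem[0x1c]=0xf8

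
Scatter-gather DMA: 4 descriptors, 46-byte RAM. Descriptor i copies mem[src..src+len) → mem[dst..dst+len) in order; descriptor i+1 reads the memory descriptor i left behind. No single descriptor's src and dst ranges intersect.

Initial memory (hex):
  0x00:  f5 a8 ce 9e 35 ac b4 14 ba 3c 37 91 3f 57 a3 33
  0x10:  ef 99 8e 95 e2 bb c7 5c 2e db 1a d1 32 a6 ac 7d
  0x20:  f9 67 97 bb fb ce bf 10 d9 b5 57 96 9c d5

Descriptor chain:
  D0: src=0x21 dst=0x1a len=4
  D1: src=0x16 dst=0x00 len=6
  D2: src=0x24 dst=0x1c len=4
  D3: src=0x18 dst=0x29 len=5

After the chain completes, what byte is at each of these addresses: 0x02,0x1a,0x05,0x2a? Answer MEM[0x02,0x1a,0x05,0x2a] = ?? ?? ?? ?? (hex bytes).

#0 dst[0x1a+4] := {0x67,0x97,0xbb,0xfb}
#1 dst[0x00+6] := {0xc7,0x5c,0x2e,0xdb,0x67,0x97}
#2 dst[0x1c+4] := {0xfb,0xce,0xbf,0x10}
#3 dst[0x29+5] := {0x2e,0xdb,0x67,0x97,0xfb}
query mem[0x02]=0x2e, mem[0x1a]=0x67, mem[0x05]=0x97, mem[0x2a]=0xdb

MEM[0x02,0x1a,0x05,0x2a] = 2e 67 97 db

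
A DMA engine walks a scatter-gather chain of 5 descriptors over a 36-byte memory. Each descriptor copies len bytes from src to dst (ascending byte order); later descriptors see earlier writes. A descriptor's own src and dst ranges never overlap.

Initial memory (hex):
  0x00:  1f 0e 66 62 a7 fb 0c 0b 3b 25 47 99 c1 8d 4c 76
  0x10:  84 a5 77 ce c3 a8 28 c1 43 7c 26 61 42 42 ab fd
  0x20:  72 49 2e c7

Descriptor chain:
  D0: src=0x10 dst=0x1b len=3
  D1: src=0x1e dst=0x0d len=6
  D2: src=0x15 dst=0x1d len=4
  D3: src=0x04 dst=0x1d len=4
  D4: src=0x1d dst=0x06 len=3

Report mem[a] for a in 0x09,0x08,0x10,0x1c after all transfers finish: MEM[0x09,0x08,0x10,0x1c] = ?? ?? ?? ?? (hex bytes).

D0: mem[0x1b..0x1d] <- [84 a5 77]
D1: mem[0x0d..0x12] <- [ab fd 72 49 2e c7]
D2: mem[0x1d..0x20] <- [a8 28 c1 43]
D3: mem[0x1d..0x20] <- [a7 fb 0c 0b]
D4: mem[0x06..0x08] <- [a7 fb 0c]
query mem[0x09]=0x25, mem[0x08]=0x0c, mem[0x10]=0x49, mem[0x1c]=0xa5

MEM[0x09,0x08,0x10,0x1c] = 25 0c 49 a5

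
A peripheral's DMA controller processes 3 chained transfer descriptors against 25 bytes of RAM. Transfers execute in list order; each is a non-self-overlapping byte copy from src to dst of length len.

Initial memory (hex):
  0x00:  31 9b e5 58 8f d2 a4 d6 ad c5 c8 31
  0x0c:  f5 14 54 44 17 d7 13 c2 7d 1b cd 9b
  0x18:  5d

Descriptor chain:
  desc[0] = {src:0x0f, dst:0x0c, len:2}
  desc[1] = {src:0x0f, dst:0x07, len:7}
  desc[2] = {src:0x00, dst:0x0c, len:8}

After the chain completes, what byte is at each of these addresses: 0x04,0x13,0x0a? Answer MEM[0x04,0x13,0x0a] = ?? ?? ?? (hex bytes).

D0: mem[0x0c..0x0d] <- [44 17]
D1: mem[0x07..0x0d] <- [44 17 d7 13 c2 7d 1b]
D2: mem[0x0c..0x13] <- [31 9b e5 58 8f d2 a4 44]
query mem[0x04]=0x8f, mem[0x13]=0x44, mem[0x0a]=0x13

MEM[0x04,0x13,0x0a] = 8f 44 13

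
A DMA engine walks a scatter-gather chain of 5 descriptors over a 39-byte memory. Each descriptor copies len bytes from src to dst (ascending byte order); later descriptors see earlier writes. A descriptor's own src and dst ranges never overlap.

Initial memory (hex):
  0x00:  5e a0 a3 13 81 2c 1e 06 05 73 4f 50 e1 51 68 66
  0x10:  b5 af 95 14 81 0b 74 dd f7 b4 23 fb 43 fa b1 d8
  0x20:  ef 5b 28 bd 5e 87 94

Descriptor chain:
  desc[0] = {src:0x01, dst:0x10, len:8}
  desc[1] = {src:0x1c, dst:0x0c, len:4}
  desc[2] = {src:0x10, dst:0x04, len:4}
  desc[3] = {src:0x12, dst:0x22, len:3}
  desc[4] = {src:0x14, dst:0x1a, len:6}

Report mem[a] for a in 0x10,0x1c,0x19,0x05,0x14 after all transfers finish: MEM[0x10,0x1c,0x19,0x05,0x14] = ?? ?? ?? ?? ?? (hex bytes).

#0 dst[0x10+8] := {0xa0,0xa3,0x13,0x81,0x2c,0x1e,0x06,0x05}
#1 dst[0x0c+4] := {0x43,0xfa,0xb1,0xd8}
#2 dst[0x04+4] := {0xa0,0xa3,0x13,0x81}
#3 dst[0x22+3] := {0x13,0x81,0x2c}
#4 dst[0x1a+6] := {0x2c,0x1e,0x06,0x05,0xf7,0xb4}
query mem[0x10]=0xa0, mem[0x1c]=0x06, mem[0x19]=0xb4, mem[0x05]=0xa3, mem[0x14]=0x2c

MEM[0x10,0x1c,0x19,0x05,0x14] = a0 06 b4 a3 2c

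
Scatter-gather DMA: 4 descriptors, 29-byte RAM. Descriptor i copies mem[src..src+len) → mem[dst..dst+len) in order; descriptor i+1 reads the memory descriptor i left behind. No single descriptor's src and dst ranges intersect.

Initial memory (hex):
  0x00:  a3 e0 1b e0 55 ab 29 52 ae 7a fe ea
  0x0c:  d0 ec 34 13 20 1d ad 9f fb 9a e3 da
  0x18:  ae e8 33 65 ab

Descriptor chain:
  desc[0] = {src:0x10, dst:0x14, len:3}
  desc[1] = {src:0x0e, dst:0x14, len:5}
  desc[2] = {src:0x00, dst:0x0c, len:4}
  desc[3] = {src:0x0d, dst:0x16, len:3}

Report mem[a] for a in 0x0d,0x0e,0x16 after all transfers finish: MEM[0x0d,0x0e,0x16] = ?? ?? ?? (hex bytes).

MEM[0x0d,0x0e,0x16] = e0 1b e0

#0 dst[0x14+3] := {0x20,0x1d,0xad}
#1 dst[0x14+5] := {0x34,0x13,0x20,0x1d,0xad}
#2 dst[0x0c+4] := {0xa3,0xe0,0x1b,0xe0}
#3 dst[0x16+3] := {0xe0,0x1b,0xe0}
query mem[0x0d]=0xe0, mem[0x0e]=0x1b, mem[0x16]=0xe0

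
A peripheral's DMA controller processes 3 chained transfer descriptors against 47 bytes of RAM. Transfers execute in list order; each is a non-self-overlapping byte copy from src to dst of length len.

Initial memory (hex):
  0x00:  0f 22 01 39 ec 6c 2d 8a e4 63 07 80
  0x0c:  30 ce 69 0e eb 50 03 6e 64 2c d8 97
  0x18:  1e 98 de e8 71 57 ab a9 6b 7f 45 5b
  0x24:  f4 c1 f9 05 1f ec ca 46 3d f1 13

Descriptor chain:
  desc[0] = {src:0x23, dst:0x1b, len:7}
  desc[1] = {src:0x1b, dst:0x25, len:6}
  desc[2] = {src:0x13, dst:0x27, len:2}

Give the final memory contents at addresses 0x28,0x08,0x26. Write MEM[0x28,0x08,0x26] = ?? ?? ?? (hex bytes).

MEM[0x28,0x08,0x26] = 64 e4 f4

D0: mem[0x1b..0x21] <- [5b f4 c1 f9 05 1f ec]
D1: mem[0x25..0x2a] <- [5b f4 c1 f9 05 1f]
D2: mem[0x27..0x28] <- [6e 64]
query mem[0x28]=0x64, mem[0x08]=0xe4, mem[0x26]=0xf4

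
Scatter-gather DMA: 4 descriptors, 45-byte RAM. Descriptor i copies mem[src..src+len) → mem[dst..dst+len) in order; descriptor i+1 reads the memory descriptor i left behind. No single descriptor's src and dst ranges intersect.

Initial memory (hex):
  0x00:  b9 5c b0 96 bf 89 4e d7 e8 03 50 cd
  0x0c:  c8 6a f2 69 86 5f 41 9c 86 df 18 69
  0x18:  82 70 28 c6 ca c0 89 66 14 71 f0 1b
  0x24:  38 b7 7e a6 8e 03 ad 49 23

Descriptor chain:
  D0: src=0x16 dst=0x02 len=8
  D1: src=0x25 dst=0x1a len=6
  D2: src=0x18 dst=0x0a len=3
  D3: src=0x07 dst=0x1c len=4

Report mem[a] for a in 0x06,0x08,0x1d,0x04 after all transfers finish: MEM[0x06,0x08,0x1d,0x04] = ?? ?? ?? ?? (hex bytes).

MEM[0x06,0x08,0x1d,0x04] = 28 ca ca 82

#0 dst[0x02+8] := {0x18,0x69,0x82,0x70,0x28,0xc6,0xca,0xc0}
#1 dst[0x1a+6] := {0xb7,0x7e,0xa6,0x8e,0x03,0xad}
#2 dst[0x0a+3] := {0x82,0x70,0xb7}
#3 dst[0x1c+4] := {0xc6,0xca,0xc0,0x82}
query mem[0x06]=0x28, mem[0x08]=0xca, mem[0x1d]=0xca, mem[0x04]=0x82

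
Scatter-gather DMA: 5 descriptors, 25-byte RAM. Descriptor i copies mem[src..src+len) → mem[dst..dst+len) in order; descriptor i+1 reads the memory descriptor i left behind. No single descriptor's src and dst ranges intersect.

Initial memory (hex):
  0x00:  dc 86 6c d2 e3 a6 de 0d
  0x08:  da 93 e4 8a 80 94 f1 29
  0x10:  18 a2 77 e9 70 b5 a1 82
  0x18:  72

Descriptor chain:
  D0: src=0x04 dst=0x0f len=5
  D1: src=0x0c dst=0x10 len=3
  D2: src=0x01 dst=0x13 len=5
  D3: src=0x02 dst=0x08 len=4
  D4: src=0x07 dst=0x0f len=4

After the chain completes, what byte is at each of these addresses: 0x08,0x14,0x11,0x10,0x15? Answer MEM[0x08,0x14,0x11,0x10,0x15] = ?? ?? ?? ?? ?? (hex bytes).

#0 dst[0x0f+5] := {0xe3,0xa6,0xde,0x0d,0xda}
#1 dst[0x10+3] := {0x80,0x94,0xf1}
#2 dst[0x13+5] := {0x86,0x6c,0xd2,0xe3,0xa6}
#3 dst[0x08+4] := {0x6c,0xd2,0xe3,0xa6}
#4 dst[0x0f+4] := {0x0d,0x6c,0xd2,0xe3}
query mem[0x08]=0x6c, mem[0x14]=0x6c, mem[0x11]=0xd2, mem[0x10]=0x6c, mem[0x15]=0xd2

MEM[0x08,0x14,0x11,0x10,0x15] = 6c 6c d2 6c d2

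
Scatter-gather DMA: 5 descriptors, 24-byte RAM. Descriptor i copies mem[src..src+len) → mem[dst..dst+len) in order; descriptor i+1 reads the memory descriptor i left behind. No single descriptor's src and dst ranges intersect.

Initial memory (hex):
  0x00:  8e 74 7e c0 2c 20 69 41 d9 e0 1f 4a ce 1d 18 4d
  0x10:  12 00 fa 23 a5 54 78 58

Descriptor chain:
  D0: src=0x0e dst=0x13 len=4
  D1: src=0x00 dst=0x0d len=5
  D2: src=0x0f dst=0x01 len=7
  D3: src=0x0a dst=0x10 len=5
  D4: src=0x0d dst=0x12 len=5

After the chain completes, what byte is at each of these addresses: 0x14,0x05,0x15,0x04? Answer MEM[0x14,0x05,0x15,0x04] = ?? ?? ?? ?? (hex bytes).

MEM[0x14,0x05,0x15,0x04] = 7e 18 1f fa

[0] 0x0e->0x13 len=4 : 18 4d 12 00
[1] 0x00->0x0d len=5 : 8e 74 7e c0 2c
[2] 0x0f->0x01 len=7 : 7e c0 2c fa 18 4d 12
[3] 0x0a->0x10 len=5 : 1f 4a ce 8e 74
[4] 0x0d->0x12 len=5 : 8e 74 7e 1f 4a
query mem[0x14]=0x7e, mem[0x05]=0x18, mem[0x15]=0x1f, mem[0x04]=0xfa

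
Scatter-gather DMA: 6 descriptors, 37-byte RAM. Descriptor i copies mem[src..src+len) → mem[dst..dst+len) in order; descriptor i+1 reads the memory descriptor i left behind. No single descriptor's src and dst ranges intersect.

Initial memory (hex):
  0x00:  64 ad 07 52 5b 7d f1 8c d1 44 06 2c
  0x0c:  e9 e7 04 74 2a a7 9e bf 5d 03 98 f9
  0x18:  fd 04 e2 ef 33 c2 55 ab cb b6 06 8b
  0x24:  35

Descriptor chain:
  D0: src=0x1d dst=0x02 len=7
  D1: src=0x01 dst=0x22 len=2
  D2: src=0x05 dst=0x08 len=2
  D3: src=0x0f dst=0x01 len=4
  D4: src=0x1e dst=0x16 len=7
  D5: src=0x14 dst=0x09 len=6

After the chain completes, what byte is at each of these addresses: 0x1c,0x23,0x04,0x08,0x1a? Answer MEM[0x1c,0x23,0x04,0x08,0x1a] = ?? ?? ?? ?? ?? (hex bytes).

[0] 0x1d->0x02 len=7 : c2 55 ab cb b6 06 8b
[1] 0x01->0x22 len=2 : ad c2
[2] 0x05->0x08 len=2 : cb b6
[3] 0x0f->0x01 len=4 : 74 2a a7 9e
[4] 0x1e->0x16 len=7 : 55 ab cb b6 ad c2 35
[5] 0x14->0x09 len=6 : 5d 03 55 ab cb b6
query mem[0x1c]=0x35, mem[0x23]=0xc2, mem[0x04]=0x9e, mem[0x08]=0xcb, mem[0x1a]=0xad

MEM[0x1c,0x23,0x04,0x08,0x1a] = 35 c2 9e cb ad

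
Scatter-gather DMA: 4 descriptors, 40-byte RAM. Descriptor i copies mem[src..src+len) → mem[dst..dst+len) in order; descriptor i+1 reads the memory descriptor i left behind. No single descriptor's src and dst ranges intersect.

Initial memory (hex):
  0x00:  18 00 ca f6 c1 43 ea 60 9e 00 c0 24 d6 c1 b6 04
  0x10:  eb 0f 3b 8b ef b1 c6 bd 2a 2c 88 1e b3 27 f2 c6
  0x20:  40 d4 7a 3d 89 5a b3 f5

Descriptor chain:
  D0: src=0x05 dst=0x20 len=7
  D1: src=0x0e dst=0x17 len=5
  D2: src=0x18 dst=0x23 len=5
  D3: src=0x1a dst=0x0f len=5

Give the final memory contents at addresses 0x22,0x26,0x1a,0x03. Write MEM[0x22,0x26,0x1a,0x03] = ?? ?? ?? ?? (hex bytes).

#0 dst[0x20+7] := {0x43,0xea,0x60,0x9e,0x00,0xc0,0x24}
#1 dst[0x17+5] := {0xb6,0x04,0xeb,0x0f,0x3b}
#2 dst[0x23+5] := {0x04,0xeb,0x0f,0x3b,0xb3}
#3 dst[0x0f+5] := {0x0f,0x3b,0xb3,0x27,0xf2}
query mem[0x22]=0x60, mem[0x26]=0x3b, mem[0x1a]=0x0f, mem[0x03]=0xf6

MEM[0x22,0x26,0x1a,0x03] = 60 3b 0f f6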